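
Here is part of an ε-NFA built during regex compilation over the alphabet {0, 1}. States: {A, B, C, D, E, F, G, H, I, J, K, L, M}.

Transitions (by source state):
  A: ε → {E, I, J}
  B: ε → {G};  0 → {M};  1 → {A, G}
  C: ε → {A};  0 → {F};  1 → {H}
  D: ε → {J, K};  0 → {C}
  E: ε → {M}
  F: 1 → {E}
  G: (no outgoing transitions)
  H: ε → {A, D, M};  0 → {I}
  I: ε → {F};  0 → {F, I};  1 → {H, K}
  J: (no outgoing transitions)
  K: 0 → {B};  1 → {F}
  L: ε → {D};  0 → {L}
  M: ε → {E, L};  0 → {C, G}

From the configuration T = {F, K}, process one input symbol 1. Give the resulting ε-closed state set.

{D, E, F, J, K, L, M}

F on 1 → {E}.
K on 1 → {F}.
Union after reading 1: {E, F}.
Now take the ε-closure:
From E via ε: add M.
From M via ε: add L.
From L via ε: add D.
From D via ε: add J, K.
No new states can be added; the closed set is {D, E, F, J, K, L, M}.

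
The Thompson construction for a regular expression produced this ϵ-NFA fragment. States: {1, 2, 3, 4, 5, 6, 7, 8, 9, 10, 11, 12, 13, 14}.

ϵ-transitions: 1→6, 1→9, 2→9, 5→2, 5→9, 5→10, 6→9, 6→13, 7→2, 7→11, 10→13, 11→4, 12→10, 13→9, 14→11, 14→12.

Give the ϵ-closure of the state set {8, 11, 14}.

{4, 8, 9, 10, 11, 12, 13, 14}

Start with {8, 11, 14}.
From 11 via ϵ: add 4.
From 14 via ϵ: add 12.
From 12 via ϵ: add 10.
From 10 via ϵ: add 13.
From 13 via ϵ: add 9.
No new states can be added; the closed set is {4, 8, 9, 10, 11, 12, 13, 14}.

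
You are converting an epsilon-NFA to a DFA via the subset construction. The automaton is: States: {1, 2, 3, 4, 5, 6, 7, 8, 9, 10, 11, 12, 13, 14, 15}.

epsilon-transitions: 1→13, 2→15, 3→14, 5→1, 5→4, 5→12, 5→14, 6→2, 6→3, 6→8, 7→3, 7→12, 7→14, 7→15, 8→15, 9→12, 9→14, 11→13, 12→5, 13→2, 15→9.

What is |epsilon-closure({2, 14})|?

9

Start with {2, 14}.
From 2 via epsilon: add 15.
From 15 via epsilon: add 9.
From 9 via epsilon: add 12.
From 12 via epsilon: add 5.
From 5 via epsilon: add 1, 4.
From 1 via epsilon: add 13.
epsilon-closure = {1, 2, 4, 5, 9, 12, 13, 14, 15}, which has 9 states.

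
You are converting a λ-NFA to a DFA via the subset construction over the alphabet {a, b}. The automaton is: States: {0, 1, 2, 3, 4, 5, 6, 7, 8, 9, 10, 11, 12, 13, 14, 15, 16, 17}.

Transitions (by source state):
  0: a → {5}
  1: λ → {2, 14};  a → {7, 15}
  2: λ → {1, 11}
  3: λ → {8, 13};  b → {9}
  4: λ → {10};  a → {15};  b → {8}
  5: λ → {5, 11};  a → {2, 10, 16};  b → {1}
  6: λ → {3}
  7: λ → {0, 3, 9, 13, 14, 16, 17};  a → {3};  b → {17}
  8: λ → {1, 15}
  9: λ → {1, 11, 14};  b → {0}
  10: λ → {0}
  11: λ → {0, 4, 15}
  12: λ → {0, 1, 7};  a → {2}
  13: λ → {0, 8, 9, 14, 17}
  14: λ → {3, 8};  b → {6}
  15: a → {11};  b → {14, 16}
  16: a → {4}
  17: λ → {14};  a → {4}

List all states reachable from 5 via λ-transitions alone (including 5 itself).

Start with {5}.
From 5 via λ: add 11.
From 11 via λ: add 0, 4, 15.
From 4 via λ: add 10.
No new states can be added; the closed set is {0, 4, 5, 10, 11, 15}.

{0, 4, 5, 10, 11, 15}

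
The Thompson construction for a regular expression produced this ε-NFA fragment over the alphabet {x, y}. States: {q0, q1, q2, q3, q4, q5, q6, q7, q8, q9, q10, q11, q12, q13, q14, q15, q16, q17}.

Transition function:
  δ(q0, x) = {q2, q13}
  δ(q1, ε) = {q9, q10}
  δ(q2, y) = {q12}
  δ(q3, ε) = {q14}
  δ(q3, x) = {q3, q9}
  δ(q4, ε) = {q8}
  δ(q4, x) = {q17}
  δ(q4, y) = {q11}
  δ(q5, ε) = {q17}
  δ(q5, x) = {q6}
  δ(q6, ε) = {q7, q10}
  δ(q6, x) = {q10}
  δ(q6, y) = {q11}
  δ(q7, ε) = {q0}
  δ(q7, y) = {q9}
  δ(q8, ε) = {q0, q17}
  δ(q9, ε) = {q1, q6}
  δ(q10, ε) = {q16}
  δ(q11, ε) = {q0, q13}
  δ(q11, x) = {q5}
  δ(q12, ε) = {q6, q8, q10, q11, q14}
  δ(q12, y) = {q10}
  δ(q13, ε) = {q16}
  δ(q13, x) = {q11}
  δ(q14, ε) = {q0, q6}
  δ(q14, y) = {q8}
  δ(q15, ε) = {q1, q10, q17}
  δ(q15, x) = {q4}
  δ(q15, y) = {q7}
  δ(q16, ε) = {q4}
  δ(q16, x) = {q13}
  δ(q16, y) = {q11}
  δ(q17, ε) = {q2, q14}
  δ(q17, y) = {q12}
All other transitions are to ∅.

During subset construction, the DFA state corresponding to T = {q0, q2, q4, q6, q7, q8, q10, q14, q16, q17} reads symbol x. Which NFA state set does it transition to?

{q0, q2, q4, q6, q7, q8, q10, q13, q14, q16, q17}

q0 on x → {q2, q13}.
q4 on x → {q17}.
q6 on x → {q10}.
q16 on x → {q13}.
No x-transition from q2, q7, q8, q10, q14, q17.
Union after reading x: {q2, q10, q13, q17}.
Now take the ε-closure:
From q10 via ε: add q16.
From q17 via ε: add q14.
From q14 via ε: add q0, q6.
From q16 via ε: add q4.
From q4 via ε: add q8.
From q6 via ε: add q7.
No new states can be added; the closed set is {q0, q2, q4, q6, q7, q8, q10, q13, q14, q16, q17}.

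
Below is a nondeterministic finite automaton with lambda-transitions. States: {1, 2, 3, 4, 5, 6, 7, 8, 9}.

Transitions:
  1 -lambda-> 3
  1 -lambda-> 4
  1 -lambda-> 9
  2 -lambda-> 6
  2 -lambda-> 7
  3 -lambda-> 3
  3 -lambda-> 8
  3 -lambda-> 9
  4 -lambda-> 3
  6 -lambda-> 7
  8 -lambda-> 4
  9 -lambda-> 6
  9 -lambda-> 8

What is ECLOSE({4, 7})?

Start with {4, 7}.
From 4 via lambda: add 3.
From 3 via lambda: add 8, 9.
From 9 via lambda: add 6.
No new states can be added; the closed set is {3, 4, 6, 7, 8, 9}.

{3, 4, 6, 7, 8, 9}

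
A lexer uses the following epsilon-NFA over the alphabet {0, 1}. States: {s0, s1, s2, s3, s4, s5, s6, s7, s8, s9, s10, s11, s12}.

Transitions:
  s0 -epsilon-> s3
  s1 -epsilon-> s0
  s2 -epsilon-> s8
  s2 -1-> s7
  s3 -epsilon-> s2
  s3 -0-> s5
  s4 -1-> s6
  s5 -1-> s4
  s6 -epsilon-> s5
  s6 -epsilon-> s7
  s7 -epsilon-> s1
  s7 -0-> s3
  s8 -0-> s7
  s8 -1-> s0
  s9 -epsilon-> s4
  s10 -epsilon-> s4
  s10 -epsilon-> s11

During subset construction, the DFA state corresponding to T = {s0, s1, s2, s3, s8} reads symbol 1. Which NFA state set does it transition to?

s2 on 1 → {s7}.
s8 on 1 → {s0}.
No 1-transition from s0, s1, s3.
Union after reading 1: {s0, s7}.
Now take the epsilon-closure:
From s0 via epsilon: add s3.
From s7 via epsilon: add s1.
From s3 via epsilon: add s2.
From s2 via epsilon: add s8.
No new states can be added; the closed set is {s0, s1, s2, s3, s7, s8}.

{s0, s1, s2, s3, s7, s8}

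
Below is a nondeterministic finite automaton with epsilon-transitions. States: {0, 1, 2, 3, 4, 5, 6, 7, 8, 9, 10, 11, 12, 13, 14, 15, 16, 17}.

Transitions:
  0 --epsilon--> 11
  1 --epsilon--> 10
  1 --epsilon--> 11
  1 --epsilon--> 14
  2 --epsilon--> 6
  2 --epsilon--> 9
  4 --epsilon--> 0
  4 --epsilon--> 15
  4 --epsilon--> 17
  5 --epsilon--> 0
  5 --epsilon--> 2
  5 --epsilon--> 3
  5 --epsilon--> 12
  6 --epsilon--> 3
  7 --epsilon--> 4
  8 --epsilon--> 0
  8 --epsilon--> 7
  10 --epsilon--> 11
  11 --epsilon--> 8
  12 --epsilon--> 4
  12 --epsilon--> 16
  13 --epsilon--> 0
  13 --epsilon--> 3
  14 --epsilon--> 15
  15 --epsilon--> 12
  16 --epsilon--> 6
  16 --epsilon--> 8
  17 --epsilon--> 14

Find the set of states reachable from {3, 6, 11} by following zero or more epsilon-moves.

Start with {3, 6, 11}.
From 11 via epsilon: add 8.
From 8 via epsilon: add 0, 7.
From 7 via epsilon: add 4.
From 4 via epsilon: add 15, 17.
From 15 via epsilon: add 12.
From 17 via epsilon: add 14.
From 12 via epsilon: add 16.
No new states can be added; the closed set is {0, 3, 4, 6, 7, 8, 11, 12, 14, 15, 16, 17}.

{0, 3, 4, 6, 7, 8, 11, 12, 14, 15, 16, 17}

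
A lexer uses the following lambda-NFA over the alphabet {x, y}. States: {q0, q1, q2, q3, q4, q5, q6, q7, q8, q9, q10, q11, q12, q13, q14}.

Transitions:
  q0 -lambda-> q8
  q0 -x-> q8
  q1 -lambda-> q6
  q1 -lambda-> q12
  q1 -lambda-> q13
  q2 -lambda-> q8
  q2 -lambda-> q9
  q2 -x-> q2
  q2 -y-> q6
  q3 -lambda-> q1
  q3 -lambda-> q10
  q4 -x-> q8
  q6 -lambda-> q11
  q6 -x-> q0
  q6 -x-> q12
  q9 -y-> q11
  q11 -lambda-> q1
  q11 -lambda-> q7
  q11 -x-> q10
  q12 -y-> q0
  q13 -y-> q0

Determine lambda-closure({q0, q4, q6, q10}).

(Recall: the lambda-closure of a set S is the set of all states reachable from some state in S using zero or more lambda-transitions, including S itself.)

{q0, q1, q4, q6, q7, q8, q10, q11, q12, q13}

Start with {q0, q4, q6, q10}.
From q0 via lambda: add q8.
From q6 via lambda: add q11.
From q11 via lambda: add q1, q7.
From q1 via lambda: add q12, q13.
No new states can be added; the closed set is {q0, q1, q4, q6, q7, q8, q10, q11, q12, q13}.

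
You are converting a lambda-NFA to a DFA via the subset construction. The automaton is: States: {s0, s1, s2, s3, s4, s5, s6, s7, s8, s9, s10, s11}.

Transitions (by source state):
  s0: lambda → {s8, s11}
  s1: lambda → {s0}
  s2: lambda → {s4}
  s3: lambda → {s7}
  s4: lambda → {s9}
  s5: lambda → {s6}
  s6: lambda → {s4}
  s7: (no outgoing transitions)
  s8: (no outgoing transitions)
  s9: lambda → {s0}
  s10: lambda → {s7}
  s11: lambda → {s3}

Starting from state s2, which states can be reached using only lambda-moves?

{s0, s2, s3, s4, s7, s8, s9, s11}

Start with {s2}.
From s2 via lambda: add s4.
From s4 via lambda: add s9.
From s9 via lambda: add s0.
From s0 via lambda: add s8, s11.
From s11 via lambda: add s3.
From s3 via lambda: add s7.
No new states can be added; the closed set is {s0, s2, s3, s4, s7, s8, s9, s11}.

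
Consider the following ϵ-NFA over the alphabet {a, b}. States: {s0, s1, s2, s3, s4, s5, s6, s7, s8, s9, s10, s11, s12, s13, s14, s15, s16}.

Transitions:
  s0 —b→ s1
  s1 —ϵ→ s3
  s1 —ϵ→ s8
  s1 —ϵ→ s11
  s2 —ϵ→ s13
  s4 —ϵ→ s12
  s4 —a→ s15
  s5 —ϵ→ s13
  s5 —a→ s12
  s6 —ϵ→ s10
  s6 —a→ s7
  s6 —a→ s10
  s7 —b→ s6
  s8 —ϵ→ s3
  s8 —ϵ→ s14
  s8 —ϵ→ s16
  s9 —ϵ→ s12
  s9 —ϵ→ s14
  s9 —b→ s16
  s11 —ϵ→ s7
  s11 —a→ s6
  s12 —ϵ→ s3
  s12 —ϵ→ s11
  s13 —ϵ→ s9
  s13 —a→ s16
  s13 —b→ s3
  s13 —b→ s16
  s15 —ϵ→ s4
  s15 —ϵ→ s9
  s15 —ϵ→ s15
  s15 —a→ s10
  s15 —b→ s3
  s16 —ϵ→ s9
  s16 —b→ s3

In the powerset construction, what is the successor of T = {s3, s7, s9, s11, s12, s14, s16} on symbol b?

{s3, s6, s7, s9, s10, s11, s12, s14, s16}

s7 on b → {s6}.
s9 on b → {s16}.
s16 on b → {s3}.
No b-transition from s3, s11, s12, s14.
Union after reading b: {s3, s6, s16}.
Now take the ϵ-closure:
From s6 via ϵ: add s10.
From s16 via ϵ: add s9.
From s9 via ϵ: add s12, s14.
From s12 via ϵ: add s11.
From s11 via ϵ: add s7.
No new states can be added; the closed set is {s3, s6, s7, s9, s10, s11, s12, s14, s16}.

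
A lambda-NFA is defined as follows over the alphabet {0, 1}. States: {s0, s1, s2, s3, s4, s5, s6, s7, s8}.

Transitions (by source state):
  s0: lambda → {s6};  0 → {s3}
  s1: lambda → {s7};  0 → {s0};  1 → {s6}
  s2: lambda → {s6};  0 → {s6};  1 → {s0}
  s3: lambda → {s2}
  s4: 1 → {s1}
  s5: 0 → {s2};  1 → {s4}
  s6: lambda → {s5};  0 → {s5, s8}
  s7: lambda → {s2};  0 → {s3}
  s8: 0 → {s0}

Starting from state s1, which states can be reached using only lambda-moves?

Start with {s1}.
From s1 via lambda: add s7.
From s7 via lambda: add s2.
From s2 via lambda: add s6.
From s6 via lambda: add s5.
No new states can be added; the closed set is {s1, s2, s5, s6, s7}.

{s1, s2, s5, s6, s7}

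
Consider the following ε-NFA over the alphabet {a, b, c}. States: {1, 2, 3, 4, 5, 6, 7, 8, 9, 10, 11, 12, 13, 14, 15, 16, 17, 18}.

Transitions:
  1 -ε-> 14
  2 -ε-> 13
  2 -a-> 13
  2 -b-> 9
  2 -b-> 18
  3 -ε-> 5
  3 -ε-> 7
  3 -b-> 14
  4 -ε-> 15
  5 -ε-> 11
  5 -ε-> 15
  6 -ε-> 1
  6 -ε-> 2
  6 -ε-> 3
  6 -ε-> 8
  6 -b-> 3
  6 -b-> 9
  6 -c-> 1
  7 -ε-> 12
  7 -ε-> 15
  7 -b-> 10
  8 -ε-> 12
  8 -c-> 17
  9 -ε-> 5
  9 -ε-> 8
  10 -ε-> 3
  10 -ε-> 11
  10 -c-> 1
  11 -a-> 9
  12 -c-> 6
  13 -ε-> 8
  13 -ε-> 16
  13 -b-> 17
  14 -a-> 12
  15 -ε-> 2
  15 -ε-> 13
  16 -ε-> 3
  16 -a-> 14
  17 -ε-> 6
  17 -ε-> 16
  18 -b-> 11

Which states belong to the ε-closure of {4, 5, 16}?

{2, 3, 4, 5, 7, 8, 11, 12, 13, 15, 16}

Start with {4, 5, 16}.
From 4 via ε: add 15.
From 5 via ε: add 11.
From 16 via ε: add 3.
From 3 via ε: add 7.
From 15 via ε: add 2, 13.
From 7 via ε: add 12.
From 13 via ε: add 8.
No new states can be added; the closed set is {2, 3, 4, 5, 7, 8, 11, 12, 13, 15, 16}.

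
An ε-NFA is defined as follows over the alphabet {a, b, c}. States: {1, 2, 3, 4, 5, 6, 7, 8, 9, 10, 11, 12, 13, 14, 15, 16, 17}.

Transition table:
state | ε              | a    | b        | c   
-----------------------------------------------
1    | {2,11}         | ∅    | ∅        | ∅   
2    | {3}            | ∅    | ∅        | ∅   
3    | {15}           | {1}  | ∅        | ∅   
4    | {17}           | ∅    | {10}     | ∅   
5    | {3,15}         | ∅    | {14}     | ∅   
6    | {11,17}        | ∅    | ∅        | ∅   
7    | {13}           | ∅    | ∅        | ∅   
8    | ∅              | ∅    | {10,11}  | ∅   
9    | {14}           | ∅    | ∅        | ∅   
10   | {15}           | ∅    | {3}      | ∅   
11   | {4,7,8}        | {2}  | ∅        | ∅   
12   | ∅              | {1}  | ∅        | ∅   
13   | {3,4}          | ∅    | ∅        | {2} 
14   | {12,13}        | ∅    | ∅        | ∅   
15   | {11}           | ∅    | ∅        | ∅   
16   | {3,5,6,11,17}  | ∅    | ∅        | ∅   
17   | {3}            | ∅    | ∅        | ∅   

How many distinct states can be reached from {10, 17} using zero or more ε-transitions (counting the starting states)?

Start with {10, 17}.
From 10 via ε: add 15.
From 17 via ε: add 3.
From 15 via ε: add 11.
From 11 via ε: add 4, 7, 8.
From 7 via ε: add 13.
ε-closure = {3, 4, 7, 8, 10, 11, 13, 15, 17}, which has 9 states.

9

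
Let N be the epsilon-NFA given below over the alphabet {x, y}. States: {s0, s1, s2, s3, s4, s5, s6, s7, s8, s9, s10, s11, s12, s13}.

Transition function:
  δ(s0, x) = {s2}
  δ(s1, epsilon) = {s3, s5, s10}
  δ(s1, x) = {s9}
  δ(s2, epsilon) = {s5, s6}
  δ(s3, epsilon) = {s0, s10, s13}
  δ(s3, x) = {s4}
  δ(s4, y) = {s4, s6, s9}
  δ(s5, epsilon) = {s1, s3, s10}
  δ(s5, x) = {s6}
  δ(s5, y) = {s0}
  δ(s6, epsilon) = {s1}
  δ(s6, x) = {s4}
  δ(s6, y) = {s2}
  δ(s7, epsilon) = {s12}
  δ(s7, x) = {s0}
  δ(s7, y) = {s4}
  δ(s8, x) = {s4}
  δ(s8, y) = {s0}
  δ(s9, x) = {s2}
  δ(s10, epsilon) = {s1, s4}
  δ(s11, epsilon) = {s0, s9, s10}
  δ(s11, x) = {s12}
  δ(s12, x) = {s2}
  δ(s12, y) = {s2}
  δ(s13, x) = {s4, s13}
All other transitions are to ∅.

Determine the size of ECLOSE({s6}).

8

Start with {s6}.
From s6 via epsilon: add s1.
From s1 via epsilon: add s3, s5, s10.
From s3 via epsilon: add s0, s13.
From s10 via epsilon: add s4.
epsilon-closure = {s0, s1, s3, s4, s5, s6, s10, s13}, which has 8 states.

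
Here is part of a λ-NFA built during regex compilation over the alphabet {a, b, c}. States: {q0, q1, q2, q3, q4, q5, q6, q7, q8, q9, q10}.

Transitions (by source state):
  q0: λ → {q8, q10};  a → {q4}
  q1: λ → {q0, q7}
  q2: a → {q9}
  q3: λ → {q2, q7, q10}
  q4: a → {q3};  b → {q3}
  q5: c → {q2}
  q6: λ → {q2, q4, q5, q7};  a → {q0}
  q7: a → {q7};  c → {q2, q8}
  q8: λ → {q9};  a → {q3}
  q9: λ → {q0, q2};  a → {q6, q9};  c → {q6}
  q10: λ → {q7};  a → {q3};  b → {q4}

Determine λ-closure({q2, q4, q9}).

{q0, q2, q4, q7, q8, q9, q10}

Start with {q2, q4, q9}.
From q9 via λ: add q0.
From q0 via λ: add q8, q10.
From q10 via λ: add q7.
No new states can be added; the closed set is {q0, q2, q4, q7, q8, q9, q10}.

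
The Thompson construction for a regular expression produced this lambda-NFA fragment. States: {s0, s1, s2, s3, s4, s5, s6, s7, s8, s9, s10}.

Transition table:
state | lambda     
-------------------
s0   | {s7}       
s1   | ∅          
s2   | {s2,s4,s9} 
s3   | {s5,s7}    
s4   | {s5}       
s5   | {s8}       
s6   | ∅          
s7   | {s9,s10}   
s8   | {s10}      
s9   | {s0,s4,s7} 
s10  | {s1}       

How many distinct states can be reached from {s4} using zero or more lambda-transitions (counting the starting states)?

5

Start with {s4}.
From s4 via lambda: add s5.
From s5 via lambda: add s8.
From s8 via lambda: add s10.
From s10 via lambda: add s1.
lambda-closure = {s1, s4, s5, s8, s10}, which has 5 states.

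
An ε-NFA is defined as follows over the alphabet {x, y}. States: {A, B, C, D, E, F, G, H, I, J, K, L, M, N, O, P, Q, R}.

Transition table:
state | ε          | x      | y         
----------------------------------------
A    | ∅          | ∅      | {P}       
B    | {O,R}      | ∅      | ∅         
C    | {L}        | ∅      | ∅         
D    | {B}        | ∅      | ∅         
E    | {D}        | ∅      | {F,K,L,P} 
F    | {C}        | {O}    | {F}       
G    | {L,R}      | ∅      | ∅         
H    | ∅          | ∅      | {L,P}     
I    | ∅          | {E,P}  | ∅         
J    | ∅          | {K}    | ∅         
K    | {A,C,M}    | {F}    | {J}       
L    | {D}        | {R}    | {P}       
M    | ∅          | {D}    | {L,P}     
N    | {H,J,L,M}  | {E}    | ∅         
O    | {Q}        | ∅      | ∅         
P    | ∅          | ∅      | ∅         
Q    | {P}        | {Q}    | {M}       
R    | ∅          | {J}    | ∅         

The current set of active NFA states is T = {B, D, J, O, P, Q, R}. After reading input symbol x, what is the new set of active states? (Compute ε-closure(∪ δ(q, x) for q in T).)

J on x → {K}.
Q on x → {Q}.
R on x → {J}.
No x-transition from B, D, O, P.
Union after reading x: {J, K, Q}.
Now take the ε-closure:
From K via ε: add A, C, M.
From Q via ε: add P.
From C via ε: add L.
From L via ε: add D.
From D via ε: add B.
From B via ε: add O, R.
No new states can be added; the closed set is {A, B, C, D, J, K, L, M, O, P, Q, R}.

{A, B, C, D, J, K, L, M, O, P, Q, R}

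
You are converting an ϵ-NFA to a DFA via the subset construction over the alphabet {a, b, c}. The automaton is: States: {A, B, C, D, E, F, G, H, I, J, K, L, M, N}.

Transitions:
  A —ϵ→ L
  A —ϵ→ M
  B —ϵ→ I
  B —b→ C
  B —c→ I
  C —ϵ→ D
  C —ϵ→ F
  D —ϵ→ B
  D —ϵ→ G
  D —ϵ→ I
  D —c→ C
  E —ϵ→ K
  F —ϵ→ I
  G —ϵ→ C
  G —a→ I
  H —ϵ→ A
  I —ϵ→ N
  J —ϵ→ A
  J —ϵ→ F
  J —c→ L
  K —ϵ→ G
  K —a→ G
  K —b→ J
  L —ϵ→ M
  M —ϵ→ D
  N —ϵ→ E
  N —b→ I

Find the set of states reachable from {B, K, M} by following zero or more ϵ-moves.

Start with {B, K, M}.
From B via ϵ: add I.
From K via ϵ: add G.
From M via ϵ: add D.
From G via ϵ: add C.
From I via ϵ: add N.
From C via ϵ: add F.
From N via ϵ: add E.
No new states can be added; the closed set is {B, C, D, E, F, G, I, K, M, N}.

{B, C, D, E, F, G, I, K, M, N}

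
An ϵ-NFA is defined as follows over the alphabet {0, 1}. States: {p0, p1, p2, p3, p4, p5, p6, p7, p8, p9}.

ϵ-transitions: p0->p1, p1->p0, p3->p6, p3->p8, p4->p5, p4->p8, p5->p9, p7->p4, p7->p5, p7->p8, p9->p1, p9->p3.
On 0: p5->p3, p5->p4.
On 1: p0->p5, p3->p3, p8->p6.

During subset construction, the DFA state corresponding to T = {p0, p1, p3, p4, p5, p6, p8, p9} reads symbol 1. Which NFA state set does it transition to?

{p0, p1, p3, p5, p6, p8, p9}

p0 on 1 → {p5}.
p3 on 1 → {p3}.
p8 on 1 → {p6}.
No 1-transition from p1, p4, p5, p6, p9.
Union after reading 1: {p3, p5, p6}.
Now take the ϵ-closure:
From p3 via ϵ: add p8.
From p5 via ϵ: add p9.
From p9 via ϵ: add p1.
From p1 via ϵ: add p0.
No new states can be added; the closed set is {p0, p1, p3, p5, p6, p8, p9}.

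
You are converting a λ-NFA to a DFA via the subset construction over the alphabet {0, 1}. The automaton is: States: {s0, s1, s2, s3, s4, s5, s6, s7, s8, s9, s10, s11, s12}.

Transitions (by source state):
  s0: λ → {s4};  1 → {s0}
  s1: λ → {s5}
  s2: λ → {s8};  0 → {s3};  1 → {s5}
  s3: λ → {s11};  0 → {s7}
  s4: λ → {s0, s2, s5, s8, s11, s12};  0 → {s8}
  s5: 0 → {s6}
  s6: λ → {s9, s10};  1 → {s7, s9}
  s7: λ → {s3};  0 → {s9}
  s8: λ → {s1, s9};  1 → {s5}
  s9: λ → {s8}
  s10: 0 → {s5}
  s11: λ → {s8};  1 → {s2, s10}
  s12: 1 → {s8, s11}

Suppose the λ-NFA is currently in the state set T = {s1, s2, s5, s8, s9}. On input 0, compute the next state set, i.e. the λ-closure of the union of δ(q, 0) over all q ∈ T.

{s1, s3, s5, s6, s8, s9, s10, s11}

s2 on 0 → {s3}.
s5 on 0 → {s6}.
No 0-transition from s1, s8, s9.
Union after reading 0: {s3, s6}.
Now take the λ-closure:
From s3 via λ: add s11.
From s6 via λ: add s9, s10.
From s9 via λ: add s8.
From s8 via λ: add s1.
From s1 via λ: add s5.
No new states can be added; the closed set is {s1, s3, s5, s6, s8, s9, s10, s11}.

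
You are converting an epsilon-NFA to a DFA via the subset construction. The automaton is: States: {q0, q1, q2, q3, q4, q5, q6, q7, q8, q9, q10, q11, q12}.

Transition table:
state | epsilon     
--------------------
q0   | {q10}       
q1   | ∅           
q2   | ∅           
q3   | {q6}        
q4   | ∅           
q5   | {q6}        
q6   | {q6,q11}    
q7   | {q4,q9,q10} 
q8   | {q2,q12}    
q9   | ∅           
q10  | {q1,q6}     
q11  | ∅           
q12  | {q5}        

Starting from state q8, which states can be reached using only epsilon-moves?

Start with {q8}.
From q8 via epsilon: add q2, q12.
From q12 via epsilon: add q5.
From q5 via epsilon: add q6.
From q6 via epsilon: add q11.
No new states can be added; the closed set is {q2, q5, q6, q8, q11, q12}.

{q2, q5, q6, q8, q11, q12}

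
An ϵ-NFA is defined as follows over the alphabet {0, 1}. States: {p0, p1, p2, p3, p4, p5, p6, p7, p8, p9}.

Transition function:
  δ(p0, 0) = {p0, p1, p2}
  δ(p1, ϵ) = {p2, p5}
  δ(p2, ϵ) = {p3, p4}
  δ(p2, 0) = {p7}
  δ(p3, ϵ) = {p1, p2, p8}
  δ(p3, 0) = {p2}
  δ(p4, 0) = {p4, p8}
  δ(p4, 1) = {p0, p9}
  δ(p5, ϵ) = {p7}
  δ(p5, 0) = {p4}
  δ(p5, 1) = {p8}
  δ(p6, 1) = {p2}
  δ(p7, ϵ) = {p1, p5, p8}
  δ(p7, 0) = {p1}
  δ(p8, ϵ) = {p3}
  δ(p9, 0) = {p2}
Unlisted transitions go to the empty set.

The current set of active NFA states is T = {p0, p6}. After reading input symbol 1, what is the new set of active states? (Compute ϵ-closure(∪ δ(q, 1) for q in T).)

{p1, p2, p3, p4, p5, p7, p8}

p6 on 1 → {p2}.
No 1-transition from p0.
Union after reading 1: {p2}.
Now take the ϵ-closure:
From p2 via ϵ: add p3, p4.
From p3 via ϵ: add p1, p8.
From p1 via ϵ: add p5.
From p5 via ϵ: add p7.
No new states can be added; the closed set is {p1, p2, p3, p4, p5, p7, p8}.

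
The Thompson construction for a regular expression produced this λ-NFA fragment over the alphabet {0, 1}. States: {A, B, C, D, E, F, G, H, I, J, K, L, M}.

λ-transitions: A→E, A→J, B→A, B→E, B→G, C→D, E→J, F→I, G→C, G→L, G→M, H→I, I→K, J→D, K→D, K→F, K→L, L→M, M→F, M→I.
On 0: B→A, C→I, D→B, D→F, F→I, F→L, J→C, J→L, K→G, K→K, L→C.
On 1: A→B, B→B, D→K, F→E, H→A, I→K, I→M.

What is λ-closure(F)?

Start with {F}.
From F via λ: add I.
From I via λ: add K.
From K via λ: add D, L.
From L via λ: add M.
No new states can be added; the closed set is {D, F, I, K, L, M}.

{D, F, I, K, L, M}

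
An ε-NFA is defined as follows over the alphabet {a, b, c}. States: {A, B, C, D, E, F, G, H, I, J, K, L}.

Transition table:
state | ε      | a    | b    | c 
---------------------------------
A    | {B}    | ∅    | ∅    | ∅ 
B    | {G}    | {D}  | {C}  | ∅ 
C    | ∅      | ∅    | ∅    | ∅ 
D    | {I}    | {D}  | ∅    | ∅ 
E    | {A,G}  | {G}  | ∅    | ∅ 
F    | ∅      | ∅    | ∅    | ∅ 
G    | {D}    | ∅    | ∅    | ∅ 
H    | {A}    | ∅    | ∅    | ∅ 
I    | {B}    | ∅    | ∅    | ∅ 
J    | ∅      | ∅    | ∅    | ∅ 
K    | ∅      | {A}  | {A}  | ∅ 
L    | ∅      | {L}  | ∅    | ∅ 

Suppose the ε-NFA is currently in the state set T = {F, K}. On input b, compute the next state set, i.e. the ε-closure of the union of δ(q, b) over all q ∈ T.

K on b → {A}.
No b-transition from F.
Union after reading b: {A}.
Now take the ε-closure:
From A via ε: add B.
From B via ε: add G.
From G via ε: add D.
From D via ε: add I.
No new states can be added; the closed set is {A, B, D, G, I}.

{A, B, D, G, I}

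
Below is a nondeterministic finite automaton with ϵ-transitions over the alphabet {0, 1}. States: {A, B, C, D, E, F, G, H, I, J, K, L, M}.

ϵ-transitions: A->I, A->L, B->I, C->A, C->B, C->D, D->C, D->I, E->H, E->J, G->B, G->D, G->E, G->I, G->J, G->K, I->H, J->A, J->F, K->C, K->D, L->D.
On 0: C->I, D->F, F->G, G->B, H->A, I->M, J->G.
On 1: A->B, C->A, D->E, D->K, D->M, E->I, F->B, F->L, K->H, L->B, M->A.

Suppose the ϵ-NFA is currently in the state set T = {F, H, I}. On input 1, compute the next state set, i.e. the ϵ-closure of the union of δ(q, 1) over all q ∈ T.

{A, B, C, D, H, I, L}

F on 1 → {B, L}.
No 1-transition from H, I.
Union after reading 1: {B, L}.
Now take the ϵ-closure:
From B via ϵ: add I.
From L via ϵ: add D.
From D via ϵ: add C.
From I via ϵ: add H.
From C via ϵ: add A.
No new states can be added; the closed set is {A, B, C, D, H, I, L}.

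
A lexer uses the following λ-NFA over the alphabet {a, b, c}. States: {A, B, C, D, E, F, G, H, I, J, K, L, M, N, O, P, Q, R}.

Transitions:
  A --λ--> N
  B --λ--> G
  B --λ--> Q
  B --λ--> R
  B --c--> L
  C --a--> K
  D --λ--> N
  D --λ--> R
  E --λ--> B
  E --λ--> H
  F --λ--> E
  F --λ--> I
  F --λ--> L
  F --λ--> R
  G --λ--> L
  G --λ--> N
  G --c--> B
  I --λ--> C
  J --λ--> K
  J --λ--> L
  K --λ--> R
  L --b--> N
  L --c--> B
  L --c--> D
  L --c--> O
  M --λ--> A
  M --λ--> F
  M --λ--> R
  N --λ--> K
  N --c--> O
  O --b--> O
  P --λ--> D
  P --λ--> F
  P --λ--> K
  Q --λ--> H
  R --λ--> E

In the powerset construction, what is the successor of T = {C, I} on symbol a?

{B, E, G, H, K, L, N, Q, R}

C on a → {K}.
No a-transition from I.
Union after reading a: {K}.
Now take the λ-closure:
From K via λ: add R.
From R via λ: add E.
From E via λ: add B, H.
From B via λ: add G, Q.
From G via λ: add L, N.
No new states can be added; the closed set is {B, E, G, H, K, L, N, Q, R}.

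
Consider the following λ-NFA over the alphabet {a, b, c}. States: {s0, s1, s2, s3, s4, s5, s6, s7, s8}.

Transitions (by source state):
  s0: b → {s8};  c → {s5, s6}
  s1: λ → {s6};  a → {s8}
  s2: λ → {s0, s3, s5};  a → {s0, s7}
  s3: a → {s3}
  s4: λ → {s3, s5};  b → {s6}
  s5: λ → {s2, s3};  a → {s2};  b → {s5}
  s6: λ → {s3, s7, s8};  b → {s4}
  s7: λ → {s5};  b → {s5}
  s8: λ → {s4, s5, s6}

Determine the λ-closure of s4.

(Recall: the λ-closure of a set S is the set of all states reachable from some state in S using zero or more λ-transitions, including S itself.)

{s0, s2, s3, s4, s5}

Start with {s4}.
From s4 via λ: add s3, s5.
From s5 via λ: add s2.
From s2 via λ: add s0.
No new states can be added; the closed set is {s0, s2, s3, s4, s5}.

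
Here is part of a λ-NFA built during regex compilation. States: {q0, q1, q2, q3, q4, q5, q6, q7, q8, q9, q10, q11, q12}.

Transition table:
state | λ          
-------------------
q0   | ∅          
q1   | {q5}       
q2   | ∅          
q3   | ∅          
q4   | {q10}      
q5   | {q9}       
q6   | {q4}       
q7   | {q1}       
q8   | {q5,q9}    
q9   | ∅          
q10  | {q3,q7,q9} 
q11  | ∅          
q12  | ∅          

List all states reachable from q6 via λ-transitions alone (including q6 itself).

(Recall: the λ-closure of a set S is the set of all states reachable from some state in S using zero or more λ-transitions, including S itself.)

{q1, q3, q4, q5, q6, q7, q9, q10}

Start with {q6}.
From q6 via λ: add q4.
From q4 via λ: add q10.
From q10 via λ: add q3, q7, q9.
From q7 via λ: add q1.
From q1 via λ: add q5.
No new states can be added; the closed set is {q1, q3, q4, q5, q6, q7, q9, q10}.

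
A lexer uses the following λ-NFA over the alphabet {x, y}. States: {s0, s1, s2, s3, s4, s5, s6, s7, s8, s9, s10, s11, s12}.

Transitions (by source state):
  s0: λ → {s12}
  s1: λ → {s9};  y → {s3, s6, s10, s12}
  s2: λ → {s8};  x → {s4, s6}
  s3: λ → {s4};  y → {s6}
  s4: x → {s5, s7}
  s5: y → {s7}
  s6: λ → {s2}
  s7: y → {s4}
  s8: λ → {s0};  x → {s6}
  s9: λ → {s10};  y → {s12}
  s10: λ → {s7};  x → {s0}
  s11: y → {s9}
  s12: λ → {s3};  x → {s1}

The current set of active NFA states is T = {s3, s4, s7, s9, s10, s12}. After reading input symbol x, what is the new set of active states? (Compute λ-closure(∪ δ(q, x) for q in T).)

s4 on x → {s5, s7}.
s10 on x → {s0}.
s12 on x → {s1}.
No x-transition from s3, s7, s9.
Union after reading x: {s0, s1, s5, s7}.
Now take the λ-closure:
From s0 via λ: add s12.
From s1 via λ: add s9.
From s9 via λ: add s10.
From s12 via λ: add s3.
From s3 via λ: add s4.
No new states can be added; the closed set is {s0, s1, s3, s4, s5, s7, s9, s10, s12}.

{s0, s1, s3, s4, s5, s7, s9, s10, s12}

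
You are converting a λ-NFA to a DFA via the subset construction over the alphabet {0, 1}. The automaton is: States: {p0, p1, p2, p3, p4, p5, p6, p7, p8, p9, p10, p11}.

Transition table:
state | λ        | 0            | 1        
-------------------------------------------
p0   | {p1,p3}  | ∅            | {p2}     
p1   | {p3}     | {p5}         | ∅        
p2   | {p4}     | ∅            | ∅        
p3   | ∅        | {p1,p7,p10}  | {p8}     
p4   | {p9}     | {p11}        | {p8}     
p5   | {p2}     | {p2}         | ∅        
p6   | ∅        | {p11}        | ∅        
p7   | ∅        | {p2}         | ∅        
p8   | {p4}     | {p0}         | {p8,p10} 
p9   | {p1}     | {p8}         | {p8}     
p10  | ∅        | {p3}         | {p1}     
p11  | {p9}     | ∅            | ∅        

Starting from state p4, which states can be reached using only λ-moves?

Start with {p4}.
From p4 via λ: add p9.
From p9 via λ: add p1.
From p1 via λ: add p3.
No new states can be added; the closed set is {p1, p3, p4, p9}.

{p1, p3, p4, p9}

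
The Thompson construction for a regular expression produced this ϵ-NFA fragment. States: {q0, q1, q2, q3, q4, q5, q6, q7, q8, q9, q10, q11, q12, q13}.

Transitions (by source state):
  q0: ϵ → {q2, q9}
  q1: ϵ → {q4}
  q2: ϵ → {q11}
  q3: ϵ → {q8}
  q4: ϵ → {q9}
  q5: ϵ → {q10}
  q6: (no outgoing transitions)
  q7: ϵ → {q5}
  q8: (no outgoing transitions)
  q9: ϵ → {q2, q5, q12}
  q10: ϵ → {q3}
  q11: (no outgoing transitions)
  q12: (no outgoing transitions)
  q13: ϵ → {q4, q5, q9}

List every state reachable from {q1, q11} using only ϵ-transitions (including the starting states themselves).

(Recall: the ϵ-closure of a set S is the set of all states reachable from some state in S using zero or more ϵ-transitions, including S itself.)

{q1, q2, q3, q4, q5, q8, q9, q10, q11, q12}

Start with {q1, q11}.
From q1 via ϵ: add q4.
From q4 via ϵ: add q9.
From q9 via ϵ: add q2, q5, q12.
From q5 via ϵ: add q10.
From q10 via ϵ: add q3.
From q3 via ϵ: add q8.
No new states can be added; the closed set is {q1, q2, q3, q4, q5, q8, q9, q10, q11, q12}.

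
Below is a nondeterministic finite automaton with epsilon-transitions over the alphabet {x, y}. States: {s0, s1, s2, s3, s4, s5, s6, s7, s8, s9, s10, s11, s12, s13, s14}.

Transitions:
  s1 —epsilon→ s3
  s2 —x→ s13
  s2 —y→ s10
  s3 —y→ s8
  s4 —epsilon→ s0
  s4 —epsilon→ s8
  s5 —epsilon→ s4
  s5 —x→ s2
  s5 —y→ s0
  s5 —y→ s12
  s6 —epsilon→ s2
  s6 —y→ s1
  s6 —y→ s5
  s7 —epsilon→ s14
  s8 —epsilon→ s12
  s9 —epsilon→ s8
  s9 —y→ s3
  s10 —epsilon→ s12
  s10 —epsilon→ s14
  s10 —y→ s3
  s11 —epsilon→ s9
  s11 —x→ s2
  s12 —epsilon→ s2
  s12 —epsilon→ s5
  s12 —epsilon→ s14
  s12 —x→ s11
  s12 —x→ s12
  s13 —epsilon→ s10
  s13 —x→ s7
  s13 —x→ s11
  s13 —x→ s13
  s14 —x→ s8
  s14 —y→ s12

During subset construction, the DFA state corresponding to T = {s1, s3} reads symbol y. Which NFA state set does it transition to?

s3 on y → {s8}.
No y-transition from s1.
Union after reading y: {s8}.
Now take the epsilon-closure:
From s8 via epsilon: add s12.
From s12 via epsilon: add s2, s5, s14.
From s5 via epsilon: add s4.
From s4 via epsilon: add s0.
No new states can be added; the closed set is {s0, s2, s4, s5, s8, s12, s14}.

{s0, s2, s4, s5, s8, s12, s14}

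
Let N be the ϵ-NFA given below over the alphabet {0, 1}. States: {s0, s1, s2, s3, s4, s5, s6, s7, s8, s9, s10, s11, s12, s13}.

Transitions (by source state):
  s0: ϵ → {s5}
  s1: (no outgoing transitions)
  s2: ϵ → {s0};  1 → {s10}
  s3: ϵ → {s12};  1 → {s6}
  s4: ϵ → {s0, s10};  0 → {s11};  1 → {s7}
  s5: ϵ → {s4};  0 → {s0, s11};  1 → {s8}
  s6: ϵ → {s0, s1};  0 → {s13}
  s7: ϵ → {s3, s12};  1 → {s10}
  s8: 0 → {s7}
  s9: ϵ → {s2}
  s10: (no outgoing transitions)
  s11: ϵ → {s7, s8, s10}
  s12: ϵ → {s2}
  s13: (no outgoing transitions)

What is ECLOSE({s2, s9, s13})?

{s0, s2, s4, s5, s9, s10, s13}

Start with {s2, s9, s13}.
From s2 via ϵ: add s0.
From s0 via ϵ: add s5.
From s5 via ϵ: add s4.
From s4 via ϵ: add s10.
No new states can be added; the closed set is {s0, s2, s4, s5, s9, s10, s13}.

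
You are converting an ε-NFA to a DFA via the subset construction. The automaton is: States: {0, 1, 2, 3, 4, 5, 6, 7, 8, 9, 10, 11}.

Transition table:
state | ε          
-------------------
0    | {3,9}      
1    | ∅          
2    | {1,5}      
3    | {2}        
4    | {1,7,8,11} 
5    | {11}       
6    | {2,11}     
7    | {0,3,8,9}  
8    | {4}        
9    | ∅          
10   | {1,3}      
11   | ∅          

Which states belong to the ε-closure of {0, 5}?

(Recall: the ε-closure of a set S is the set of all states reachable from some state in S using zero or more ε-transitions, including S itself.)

Start with {0, 5}.
From 0 via ε: add 3, 9.
From 5 via ε: add 11.
From 3 via ε: add 2.
From 2 via ε: add 1.
No new states can be added; the closed set is {0, 1, 2, 3, 5, 9, 11}.

{0, 1, 2, 3, 5, 9, 11}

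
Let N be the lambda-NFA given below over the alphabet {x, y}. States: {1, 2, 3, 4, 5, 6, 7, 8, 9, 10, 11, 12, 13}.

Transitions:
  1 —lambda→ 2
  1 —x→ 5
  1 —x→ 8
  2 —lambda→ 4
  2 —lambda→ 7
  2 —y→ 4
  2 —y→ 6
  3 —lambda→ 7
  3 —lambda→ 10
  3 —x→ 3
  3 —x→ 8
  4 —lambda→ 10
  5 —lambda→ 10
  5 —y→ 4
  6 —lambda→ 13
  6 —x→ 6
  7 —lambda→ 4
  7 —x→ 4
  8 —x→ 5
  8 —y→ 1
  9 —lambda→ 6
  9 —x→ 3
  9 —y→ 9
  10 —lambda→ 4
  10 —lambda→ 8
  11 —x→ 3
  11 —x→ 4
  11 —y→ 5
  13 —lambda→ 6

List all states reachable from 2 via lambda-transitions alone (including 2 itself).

Start with {2}.
From 2 via lambda: add 4, 7.
From 4 via lambda: add 10.
From 10 via lambda: add 8.
No new states can be added; the closed set is {2, 4, 7, 8, 10}.

{2, 4, 7, 8, 10}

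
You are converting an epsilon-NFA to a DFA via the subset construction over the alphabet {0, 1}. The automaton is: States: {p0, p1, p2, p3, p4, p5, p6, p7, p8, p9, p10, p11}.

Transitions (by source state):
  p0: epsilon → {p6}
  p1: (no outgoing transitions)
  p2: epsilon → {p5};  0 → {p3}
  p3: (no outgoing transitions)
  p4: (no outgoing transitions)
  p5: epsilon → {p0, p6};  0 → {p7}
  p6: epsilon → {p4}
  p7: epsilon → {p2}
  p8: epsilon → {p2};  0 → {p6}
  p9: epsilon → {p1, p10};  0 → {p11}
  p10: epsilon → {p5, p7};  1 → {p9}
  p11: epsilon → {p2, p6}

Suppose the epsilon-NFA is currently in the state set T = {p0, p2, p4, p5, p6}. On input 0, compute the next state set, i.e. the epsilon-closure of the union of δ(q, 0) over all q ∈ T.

{p0, p2, p3, p4, p5, p6, p7}

p2 on 0 → {p3}.
p5 on 0 → {p7}.
No 0-transition from p0, p4, p6.
Union after reading 0: {p3, p7}.
Now take the epsilon-closure:
From p7 via epsilon: add p2.
From p2 via epsilon: add p5.
From p5 via epsilon: add p0, p6.
From p6 via epsilon: add p4.
No new states can be added; the closed set is {p0, p2, p3, p4, p5, p6, p7}.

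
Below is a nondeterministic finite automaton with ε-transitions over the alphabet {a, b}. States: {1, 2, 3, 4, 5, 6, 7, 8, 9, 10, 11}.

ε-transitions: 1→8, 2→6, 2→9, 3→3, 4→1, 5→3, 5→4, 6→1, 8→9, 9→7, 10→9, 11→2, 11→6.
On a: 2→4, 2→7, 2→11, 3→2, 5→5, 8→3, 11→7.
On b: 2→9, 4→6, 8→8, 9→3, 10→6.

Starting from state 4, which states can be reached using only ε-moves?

{1, 4, 7, 8, 9}

Start with {4}.
From 4 via ε: add 1.
From 1 via ε: add 8.
From 8 via ε: add 9.
From 9 via ε: add 7.
No new states can be added; the closed set is {1, 4, 7, 8, 9}.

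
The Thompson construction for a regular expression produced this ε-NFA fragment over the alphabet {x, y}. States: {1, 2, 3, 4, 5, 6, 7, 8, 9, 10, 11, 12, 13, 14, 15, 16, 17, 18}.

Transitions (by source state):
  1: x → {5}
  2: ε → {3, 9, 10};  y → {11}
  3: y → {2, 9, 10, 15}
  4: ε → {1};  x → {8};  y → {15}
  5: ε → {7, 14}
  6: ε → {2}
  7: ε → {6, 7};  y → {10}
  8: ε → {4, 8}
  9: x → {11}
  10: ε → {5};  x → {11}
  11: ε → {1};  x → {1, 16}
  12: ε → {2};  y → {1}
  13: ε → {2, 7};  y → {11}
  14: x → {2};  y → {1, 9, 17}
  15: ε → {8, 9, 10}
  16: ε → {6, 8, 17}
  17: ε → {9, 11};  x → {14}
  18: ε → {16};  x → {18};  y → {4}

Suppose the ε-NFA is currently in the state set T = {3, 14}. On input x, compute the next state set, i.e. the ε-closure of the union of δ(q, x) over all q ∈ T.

14 on x → {2}.
No x-transition from 3.
Union after reading x: {2}.
Now take the ε-closure:
From 2 via ε: add 3, 9, 10.
From 10 via ε: add 5.
From 5 via ε: add 7, 14.
From 7 via ε: add 6.
No new states can be added; the closed set is {2, 3, 5, 6, 7, 9, 10, 14}.

{2, 3, 5, 6, 7, 9, 10, 14}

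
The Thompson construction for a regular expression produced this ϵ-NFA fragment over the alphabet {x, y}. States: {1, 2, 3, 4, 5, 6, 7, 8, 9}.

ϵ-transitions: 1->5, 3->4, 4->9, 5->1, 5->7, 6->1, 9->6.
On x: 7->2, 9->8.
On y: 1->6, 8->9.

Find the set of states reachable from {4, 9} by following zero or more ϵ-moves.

Start with {4, 9}.
From 9 via ϵ: add 6.
From 6 via ϵ: add 1.
From 1 via ϵ: add 5.
From 5 via ϵ: add 7.
No new states can be added; the closed set is {1, 4, 5, 6, 7, 9}.

{1, 4, 5, 6, 7, 9}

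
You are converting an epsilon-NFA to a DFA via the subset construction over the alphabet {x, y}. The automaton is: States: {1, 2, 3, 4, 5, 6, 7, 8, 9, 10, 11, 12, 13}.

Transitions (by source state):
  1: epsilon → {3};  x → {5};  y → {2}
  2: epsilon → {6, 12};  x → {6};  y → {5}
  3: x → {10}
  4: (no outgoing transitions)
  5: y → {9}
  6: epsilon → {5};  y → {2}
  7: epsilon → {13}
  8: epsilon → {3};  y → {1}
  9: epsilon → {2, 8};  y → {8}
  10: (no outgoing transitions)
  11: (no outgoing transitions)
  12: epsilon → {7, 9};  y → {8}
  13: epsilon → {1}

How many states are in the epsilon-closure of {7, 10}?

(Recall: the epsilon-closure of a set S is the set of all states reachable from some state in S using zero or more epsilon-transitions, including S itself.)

5

Start with {7, 10}.
From 7 via epsilon: add 13.
From 13 via epsilon: add 1.
From 1 via epsilon: add 3.
epsilon-closure = {1, 3, 7, 10, 13}, which has 5 states.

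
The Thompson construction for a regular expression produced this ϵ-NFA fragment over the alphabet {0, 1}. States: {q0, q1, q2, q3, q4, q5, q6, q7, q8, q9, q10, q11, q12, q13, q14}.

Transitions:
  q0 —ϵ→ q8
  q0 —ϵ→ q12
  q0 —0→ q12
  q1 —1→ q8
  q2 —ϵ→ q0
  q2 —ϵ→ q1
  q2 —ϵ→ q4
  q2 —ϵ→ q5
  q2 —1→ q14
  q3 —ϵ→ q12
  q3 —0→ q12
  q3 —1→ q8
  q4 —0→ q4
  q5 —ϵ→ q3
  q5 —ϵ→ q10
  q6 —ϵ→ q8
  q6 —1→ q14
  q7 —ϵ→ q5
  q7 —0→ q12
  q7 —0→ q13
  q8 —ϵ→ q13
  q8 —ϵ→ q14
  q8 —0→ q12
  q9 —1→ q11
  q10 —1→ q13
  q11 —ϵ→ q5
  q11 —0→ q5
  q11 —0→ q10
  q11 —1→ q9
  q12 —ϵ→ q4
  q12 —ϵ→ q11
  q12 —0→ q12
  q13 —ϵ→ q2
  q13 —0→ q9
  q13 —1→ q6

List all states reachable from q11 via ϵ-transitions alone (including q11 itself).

{q3, q4, q5, q10, q11, q12}

Start with {q11}.
From q11 via ϵ: add q5.
From q5 via ϵ: add q3, q10.
From q3 via ϵ: add q12.
From q12 via ϵ: add q4.
No new states can be added; the closed set is {q3, q4, q5, q10, q11, q12}.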